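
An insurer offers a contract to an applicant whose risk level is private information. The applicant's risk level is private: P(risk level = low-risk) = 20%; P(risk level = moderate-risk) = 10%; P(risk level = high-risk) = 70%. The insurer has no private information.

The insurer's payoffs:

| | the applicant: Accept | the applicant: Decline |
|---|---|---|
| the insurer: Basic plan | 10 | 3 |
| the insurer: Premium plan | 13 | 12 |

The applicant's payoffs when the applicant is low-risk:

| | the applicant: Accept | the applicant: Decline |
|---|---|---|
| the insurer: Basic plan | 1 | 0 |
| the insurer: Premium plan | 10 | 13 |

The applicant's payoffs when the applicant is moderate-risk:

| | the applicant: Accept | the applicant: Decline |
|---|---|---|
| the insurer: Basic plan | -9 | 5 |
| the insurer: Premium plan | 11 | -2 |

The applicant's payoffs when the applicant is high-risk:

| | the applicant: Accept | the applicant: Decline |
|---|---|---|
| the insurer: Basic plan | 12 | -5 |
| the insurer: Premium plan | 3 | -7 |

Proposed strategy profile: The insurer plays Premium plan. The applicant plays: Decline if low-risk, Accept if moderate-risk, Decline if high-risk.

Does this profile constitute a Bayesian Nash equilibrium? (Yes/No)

The insurer plays Premium plan: E[Premium plan] = 0.2·(12) + 0.1·(13) + 0.7·(12) = 12.1; E[Basic plan] = 3.7. Best-responding. ✓
The applicant (risk level low-risk), facing Premium plan: Accept gives 10, Decline gives 13. Proposed Decline is best. ✓
The applicant (risk level moderate-risk), facing Premium plan: Accept gives 11, Decline gives -2. Proposed Accept is best. ✓
The applicant (risk level high-risk), facing Premium plan: Accept gives 3, Decline gives -7. Proposed Decline is not best — profitable deviation exists. ✗

No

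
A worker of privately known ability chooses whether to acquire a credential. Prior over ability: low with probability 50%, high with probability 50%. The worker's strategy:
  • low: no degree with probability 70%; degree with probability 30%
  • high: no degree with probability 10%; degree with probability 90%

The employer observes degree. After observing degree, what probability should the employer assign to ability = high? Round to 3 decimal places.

0.750

P(degree) = 0.5·0.3 + 0.5·0.9 = 0.6
P(high | degree) = (0.5·0.9) / 0.6 = 0.45 / 0.6 = 0.75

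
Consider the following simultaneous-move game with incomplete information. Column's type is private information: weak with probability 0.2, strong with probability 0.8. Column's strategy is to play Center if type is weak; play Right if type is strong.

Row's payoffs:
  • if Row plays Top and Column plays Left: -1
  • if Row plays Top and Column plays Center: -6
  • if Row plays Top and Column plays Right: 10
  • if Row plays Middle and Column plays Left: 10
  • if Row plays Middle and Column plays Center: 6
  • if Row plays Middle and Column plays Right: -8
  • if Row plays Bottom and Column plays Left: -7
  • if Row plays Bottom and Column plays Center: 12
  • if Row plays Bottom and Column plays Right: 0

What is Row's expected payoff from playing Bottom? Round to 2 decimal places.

2.40

E[Bottom] = 0.2·12 + 0.8·0 = 2.4 + 0 = 2.4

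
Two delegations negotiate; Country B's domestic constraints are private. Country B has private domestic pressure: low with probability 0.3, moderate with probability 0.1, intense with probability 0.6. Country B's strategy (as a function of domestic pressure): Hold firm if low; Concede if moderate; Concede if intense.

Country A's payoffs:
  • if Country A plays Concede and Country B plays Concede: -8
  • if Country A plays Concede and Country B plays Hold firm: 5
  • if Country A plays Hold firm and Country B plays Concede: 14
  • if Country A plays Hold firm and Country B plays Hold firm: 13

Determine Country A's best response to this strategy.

Hold firm

E[Concede] = 0.3·(5) + 0.1·(-8) + 0.6·(-8) = -4.1
E[Hold firm] = 0.3·(13) + 0.1·(14) + 0.6·(14) = 13.7
Best response: Hold firm (13.7 is the largest).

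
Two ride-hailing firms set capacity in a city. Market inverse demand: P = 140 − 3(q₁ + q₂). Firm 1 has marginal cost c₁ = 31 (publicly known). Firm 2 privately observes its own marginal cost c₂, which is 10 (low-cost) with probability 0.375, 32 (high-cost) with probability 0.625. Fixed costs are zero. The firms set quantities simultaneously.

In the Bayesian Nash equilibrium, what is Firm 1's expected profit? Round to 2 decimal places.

Type-c best response for Firm 2: q₂(c) = (140 − c)/6 − q₁/2.
Firm 1 maximizes expected profit; its first-order condition is 140 − 6q₁ − 3E[q₂] − 31 = 0.
Substituting E[q₂] and solving: E[c₂] = 23.75, so q₁ = (140 − 2·31 + 23.75)/9 = 11.3056.
E[P] = 140 − 3·(q₁ + E[q₂]) = 64.9167; Firm 1's expected profit = (E[P] − 31)·q₁ = (64.9167 − 31)·11.3056 = 383.447.

383.45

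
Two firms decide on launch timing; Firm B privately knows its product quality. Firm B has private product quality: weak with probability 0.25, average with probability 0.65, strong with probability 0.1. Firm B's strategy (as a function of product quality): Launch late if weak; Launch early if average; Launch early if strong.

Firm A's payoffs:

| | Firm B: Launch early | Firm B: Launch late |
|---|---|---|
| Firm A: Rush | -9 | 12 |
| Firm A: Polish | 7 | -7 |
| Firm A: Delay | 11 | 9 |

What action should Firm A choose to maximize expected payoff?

Delay

E[Rush] = 0.25·(12) + 0.65·(-9) + 0.1·(-9) = -3.75
E[Polish] = 0.25·(-7) + 0.65·(7) + 0.1·(7) = 3.5
E[Delay] = 0.25·(9) + 0.65·(11) + 0.1·(11) = 10.5
Best response: Delay (10.5 is the largest).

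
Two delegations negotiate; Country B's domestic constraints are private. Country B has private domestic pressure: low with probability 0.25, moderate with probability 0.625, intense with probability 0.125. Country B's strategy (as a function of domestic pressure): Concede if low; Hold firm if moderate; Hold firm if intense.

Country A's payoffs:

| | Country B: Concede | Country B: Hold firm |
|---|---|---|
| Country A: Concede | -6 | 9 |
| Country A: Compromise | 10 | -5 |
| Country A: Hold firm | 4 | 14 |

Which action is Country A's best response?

E[Concede] = 0.25·(-6) + 0.625·(9) + 0.125·(9) = 5.25
E[Compromise] = 0.25·(10) + 0.625·(-5) + 0.125·(-5) = -1.25
E[Hold firm] = 0.25·(4) + 0.625·(14) + 0.125·(14) = 11.5
Best response: Hold firm (11.5 is the largest).

Hold firm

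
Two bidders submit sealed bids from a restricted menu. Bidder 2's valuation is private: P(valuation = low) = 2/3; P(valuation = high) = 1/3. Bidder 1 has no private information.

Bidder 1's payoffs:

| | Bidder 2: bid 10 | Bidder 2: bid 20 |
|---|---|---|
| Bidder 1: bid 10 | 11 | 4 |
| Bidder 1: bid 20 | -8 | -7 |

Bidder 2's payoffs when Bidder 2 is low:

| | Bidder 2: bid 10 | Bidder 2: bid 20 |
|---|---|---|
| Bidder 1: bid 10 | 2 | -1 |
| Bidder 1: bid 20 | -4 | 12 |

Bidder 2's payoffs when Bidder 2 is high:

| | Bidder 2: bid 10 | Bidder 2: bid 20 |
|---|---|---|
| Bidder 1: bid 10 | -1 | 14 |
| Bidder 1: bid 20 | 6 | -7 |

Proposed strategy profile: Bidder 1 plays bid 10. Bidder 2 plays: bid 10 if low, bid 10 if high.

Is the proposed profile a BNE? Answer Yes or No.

No

A profile is a BNE iff every type of every player is best-responding given beliefs about the other side.
Bidder 1 plays bid 10: E[bid 10] = 2/3·(11) + 1/3·(11) = 11; E[bid 20] = -8. Best-responding. ✓
Bidder 2 (valuation low), facing bid 10: bid 10 gives 2, bid 20 gives -1. Proposed bid 10 is best. ✓
Bidder 2 (valuation high), facing bid 10: bid 10 gives -1, bid 20 gives 14. Proposed bid 10 is not best — profitable deviation exists. ✗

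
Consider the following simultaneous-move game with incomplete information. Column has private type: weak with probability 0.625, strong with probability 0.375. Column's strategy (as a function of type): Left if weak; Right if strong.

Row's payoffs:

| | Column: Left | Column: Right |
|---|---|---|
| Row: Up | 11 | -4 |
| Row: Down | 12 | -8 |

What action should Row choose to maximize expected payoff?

Up

Compute Row's expected payoff for each action, taking the expectation over Column's type.
E[Up] = 0.625·(11) + 0.375·(-4) = 5.375
E[Down] = 0.625·(12) + 0.375·(-8) = 4.5
Best response: Up (5.375 is the largest).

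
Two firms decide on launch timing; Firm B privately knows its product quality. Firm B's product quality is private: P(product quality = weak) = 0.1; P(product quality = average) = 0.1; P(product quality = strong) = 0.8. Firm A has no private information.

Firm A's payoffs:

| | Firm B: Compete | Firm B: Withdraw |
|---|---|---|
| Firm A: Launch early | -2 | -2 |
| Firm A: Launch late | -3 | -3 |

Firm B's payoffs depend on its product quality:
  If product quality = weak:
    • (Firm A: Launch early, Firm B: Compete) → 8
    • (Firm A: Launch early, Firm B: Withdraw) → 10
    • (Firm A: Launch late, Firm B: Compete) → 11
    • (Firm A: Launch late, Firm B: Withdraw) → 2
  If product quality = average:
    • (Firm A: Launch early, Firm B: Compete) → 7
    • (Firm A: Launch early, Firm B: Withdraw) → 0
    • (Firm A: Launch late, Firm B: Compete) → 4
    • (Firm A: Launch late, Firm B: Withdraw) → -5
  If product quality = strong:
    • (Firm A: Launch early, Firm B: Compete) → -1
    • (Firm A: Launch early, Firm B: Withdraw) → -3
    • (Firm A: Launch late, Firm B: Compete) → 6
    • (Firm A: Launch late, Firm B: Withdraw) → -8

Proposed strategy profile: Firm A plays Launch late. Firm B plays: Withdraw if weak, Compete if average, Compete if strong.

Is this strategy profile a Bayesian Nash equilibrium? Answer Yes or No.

No

Firm A plays Launch late: E[Launch late] = 0.1·(-3) + 0.1·(-3) + 0.8·(-3) = -3; E[Launch early] = -2. Not best-responding. ✗
Firm B (product quality weak), facing Launch late: Compete gives 11, Withdraw gives 2. Proposed Withdraw is not best — profitable deviation exists. ✗
Firm B (product quality average), facing Launch late: Compete gives 4, Withdraw gives -5. Proposed Compete is best. ✓
Firm B (product quality strong), facing Launch late: Compete gives 6, Withdraw gives -8. Proposed Compete is best. ✓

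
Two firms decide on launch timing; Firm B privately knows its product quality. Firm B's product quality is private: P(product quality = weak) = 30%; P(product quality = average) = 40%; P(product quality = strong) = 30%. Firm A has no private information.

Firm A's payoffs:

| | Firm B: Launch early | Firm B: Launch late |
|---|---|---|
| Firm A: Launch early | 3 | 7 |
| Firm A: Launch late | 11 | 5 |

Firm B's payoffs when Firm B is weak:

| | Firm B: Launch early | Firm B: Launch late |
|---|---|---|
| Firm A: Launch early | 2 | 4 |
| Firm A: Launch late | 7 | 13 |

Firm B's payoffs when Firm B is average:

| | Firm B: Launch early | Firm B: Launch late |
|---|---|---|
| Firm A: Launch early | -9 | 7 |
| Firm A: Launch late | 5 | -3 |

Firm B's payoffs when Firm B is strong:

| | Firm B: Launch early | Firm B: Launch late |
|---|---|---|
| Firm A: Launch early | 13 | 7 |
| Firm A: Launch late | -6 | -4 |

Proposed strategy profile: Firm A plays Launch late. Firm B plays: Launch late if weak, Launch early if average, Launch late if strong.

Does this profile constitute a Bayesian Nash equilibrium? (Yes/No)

Yes

Firm A plays Launch late: E[Launch late] = 0.3·(5) + 0.4·(11) + 0.3·(5) = 7.4; E[Launch early] = 5.4. Best-responding. ✓
Firm B (product quality weak), facing Launch late: Launch early gives 7, Launch late gives 13. Proposed Launch late is best. ✓
Firm B (product quality average), facing Launch late: Launch early gives 5, Launch late gives -3. Proposed Launch early is best. ✓
Firm B (product quality strong), facing Launch late: Launch early gives -6, Launch late gives -4. Proposed Launch late is best. ✓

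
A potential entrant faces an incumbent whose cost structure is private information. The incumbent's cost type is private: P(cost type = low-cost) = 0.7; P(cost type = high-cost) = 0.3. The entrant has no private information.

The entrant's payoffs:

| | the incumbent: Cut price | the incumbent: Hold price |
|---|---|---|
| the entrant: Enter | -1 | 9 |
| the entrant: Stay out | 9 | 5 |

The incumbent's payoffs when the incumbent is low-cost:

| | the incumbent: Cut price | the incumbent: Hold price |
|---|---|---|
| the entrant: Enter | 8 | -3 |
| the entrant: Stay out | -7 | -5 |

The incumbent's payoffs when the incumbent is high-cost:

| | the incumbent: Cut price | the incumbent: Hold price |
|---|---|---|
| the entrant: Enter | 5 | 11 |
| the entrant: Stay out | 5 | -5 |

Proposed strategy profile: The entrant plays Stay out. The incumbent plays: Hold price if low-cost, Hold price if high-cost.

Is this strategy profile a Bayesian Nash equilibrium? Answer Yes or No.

No

A profile is a BNE iff every type of every player is best-responding given beliefs about the other side.
The entrant plays Stay out: E[Stay out] = 0.7·(5) + 0.3·(5) = 5; E[Enter] = 9. Not best-responding. ✗
The incumbent (cost type low-cost), facing Stay out: Cut price gives -7, Hold price gives -5. Proposed Hold price is best. ✓
The incumbent (cost type high-cost), facing Stay out: Cut price gives 5, Hold price gives -5. Proposed Hold price is not best — profitable deviation exists. ✗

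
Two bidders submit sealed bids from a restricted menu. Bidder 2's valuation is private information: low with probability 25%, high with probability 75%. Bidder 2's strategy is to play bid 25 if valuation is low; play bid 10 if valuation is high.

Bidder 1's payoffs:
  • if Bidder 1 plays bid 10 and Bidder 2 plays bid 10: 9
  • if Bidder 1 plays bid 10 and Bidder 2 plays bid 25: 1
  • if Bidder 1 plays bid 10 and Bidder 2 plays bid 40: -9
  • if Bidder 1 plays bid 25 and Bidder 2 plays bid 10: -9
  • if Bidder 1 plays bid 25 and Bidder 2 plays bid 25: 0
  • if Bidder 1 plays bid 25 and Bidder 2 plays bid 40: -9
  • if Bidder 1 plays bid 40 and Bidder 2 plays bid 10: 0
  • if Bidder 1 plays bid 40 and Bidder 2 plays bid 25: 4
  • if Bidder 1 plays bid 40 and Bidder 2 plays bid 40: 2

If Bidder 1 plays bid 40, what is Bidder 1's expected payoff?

1

E[bid 40] = 0.25·4 + 0.75·0 = 1 + 0 = 1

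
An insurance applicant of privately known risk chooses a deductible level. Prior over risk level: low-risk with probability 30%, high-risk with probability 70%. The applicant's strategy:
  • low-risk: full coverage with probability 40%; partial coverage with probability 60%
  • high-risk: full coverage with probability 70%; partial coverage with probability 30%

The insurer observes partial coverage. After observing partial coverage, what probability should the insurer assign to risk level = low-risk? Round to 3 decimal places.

0.462

P(partial coverage) = 0.3·0.6 + 0.7·0.3 = 0.39
P(low-risk | partial coverage) = (0.3·0.6) / 0.39 = 0.18 / 0.39 = 0.461538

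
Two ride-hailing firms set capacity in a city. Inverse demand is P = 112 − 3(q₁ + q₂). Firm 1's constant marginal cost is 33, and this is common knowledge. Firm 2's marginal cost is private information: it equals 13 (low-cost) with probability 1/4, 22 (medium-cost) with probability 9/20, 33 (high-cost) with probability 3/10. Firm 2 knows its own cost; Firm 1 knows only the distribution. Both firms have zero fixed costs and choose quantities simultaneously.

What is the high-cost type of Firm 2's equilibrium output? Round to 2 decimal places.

Type-c best response for Firm 2: q₂(c) = (112 − c)/6 − q₁/2.
Firm 1 maximizes expected profit; its first-order condition is 112 − 6q₁ − 3E[q₂] − 33 = 0.
Substituting E[q₂] and solving: E[c₂] = 23.05, so q₁ = (112 − 2·33 + 23.05)/9 = 7.67222.
q₂(high-cost) = (112 − 33 − 3·7.67222)/6 = 9.33056.

9.33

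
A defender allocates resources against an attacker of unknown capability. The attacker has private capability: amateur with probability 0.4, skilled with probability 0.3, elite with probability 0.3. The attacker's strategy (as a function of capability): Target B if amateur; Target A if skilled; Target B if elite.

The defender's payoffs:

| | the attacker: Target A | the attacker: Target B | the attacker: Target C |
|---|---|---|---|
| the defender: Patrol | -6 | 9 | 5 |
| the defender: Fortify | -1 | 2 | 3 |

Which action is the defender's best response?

Patrol

E[Patrol] = 0.4·(9) + 0.3·(-6) + 0.3·(9) = 4.5
E[Fortify] = 0.4·(2) + 0.3·(-1) + 0.3·(2) = 1.1
Best response: Patrol (4.5 is the largest).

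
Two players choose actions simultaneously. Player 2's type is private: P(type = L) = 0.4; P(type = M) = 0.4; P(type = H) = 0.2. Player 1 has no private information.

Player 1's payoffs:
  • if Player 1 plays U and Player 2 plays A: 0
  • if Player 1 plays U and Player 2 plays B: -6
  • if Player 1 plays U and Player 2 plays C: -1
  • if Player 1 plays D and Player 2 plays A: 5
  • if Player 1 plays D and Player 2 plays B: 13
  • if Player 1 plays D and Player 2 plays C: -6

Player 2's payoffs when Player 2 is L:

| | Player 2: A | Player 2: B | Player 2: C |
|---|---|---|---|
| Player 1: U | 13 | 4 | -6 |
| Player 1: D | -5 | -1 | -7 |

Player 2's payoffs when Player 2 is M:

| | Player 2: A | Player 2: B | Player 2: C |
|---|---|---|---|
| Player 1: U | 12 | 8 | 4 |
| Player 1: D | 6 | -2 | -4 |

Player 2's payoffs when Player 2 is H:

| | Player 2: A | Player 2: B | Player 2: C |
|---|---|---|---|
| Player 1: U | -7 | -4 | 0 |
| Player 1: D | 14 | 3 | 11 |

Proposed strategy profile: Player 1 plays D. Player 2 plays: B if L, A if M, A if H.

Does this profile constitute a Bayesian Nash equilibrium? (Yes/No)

Player 1 plays D: E[D] = 0.4·(13) + 0.4·(5) + 0.2·(5) = 8.2; E[U] = -2.4. Best-responding. ✓
Player 2 (type L), facing D: A gives -5, B gives -1, C gives -7. Proposed B is best. ✓
Player 2 (type M), facing D: A gives 6, B gives -2, C gives -4. Proposed A is best. ✓
Player 2 (type H), facing D: A gives 14, B gives 3, C gives 11. Proposed A is best. ✓

Yes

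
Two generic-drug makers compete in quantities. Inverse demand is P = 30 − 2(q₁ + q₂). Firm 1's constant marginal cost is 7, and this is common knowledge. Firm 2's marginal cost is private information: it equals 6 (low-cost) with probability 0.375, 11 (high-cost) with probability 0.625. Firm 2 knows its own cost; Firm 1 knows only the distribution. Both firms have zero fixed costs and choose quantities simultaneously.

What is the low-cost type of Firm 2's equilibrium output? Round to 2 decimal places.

Type-c best response for Firm 2: q₂(c) = (30 − c)/4 − q₁/2.
Firm 1 maximizes expected profit; its first-order condition is 30 − 4q₁ − 2E[q₂] − 7 = 0.
Substituting E[q₂] and solving: E[c₂] = 9.125, so q₁ = (30 − 2·7 + 9.125)/6 = 4.1875.
q₂(low-cost) = (30 − 6 − 2·4.1875)/4 = 3.90625.

3.91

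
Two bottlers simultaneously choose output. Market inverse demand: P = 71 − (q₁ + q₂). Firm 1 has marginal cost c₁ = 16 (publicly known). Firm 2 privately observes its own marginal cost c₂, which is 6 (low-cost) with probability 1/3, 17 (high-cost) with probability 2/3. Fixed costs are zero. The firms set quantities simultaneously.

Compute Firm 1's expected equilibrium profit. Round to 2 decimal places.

Type-c best response for Firm 2: q₂(c) = (71 − c)/2 − q₁/2.
Firm 1 maximizes expected profit; its first-order condition is 71 − 2q₁ − E[q₂] − 16 = 0.
Substituting E[q₂] and solving: E[c₂] = 13.3333, so q₁ = (71 − 2·16 + 13.3333)/3 = 17.4444.
E[P] = 71 − (q₁ + E[q₂]) = 33.4444; Firm 1's expected profit = (E[P] − 16)·q₁ = (33.4444 − 16)·17.4444 = 304.309.

304.31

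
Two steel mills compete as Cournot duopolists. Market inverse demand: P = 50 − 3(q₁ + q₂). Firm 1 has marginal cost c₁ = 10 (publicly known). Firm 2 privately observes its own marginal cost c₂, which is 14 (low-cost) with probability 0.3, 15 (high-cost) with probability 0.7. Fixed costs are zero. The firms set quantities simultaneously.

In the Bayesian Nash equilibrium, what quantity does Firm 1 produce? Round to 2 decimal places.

4.97

Type-c best response for Firm 2: q₂(c) = (50 − c)/6 − q₁/2.
Firm 1 maximizes expected profit; its first-order condition is 50 − 6q₁ − 3E[q₂] − 10 = 0.
Substituting E[q₂] and solving: E[c₂] = 14.7, so q₁ = (50 − 2·10 + 14.7)/9 = 4.96667.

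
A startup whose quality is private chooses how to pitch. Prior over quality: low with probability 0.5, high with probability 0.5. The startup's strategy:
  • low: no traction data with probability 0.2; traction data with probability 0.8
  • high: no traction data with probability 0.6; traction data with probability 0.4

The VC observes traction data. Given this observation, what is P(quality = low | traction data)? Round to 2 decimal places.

0.67

P(traction data) = 0.5·0.8 + 0.5·0.4 = 0.6
P(low | traction data) = (0.5·0.8) / 0.6 = 0.4 / 0.6 = 0.666667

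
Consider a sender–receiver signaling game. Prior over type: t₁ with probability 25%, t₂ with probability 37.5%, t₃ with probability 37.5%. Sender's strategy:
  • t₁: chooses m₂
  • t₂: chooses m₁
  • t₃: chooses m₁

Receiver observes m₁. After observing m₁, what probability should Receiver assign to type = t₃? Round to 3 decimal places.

0.500

Apply Bayes' rule using the sender's strategy as the likelihood.
P(m₁) = 0.25·0 + 0.375·1 + 0.375·1 = 0.75
P(t₃ | m₁) = (0.375·1) / 0.75 = 0.375 / 0.75 = 0.5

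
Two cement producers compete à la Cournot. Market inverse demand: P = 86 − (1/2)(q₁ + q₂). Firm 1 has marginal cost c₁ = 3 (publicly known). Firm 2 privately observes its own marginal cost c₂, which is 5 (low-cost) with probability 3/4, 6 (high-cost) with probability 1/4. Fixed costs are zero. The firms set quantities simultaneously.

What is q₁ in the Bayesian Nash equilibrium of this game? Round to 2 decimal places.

56.83

Type-c best response for Firm 2: q₂(c) = (86 − c) − q₁/2.
Firm 1 maximizes expected profit; its first-order condition is 86 − q₁ − (1/2)E[q₂] − 3 = 0.
Substituting E[q₂] and solving: E[c₂] = 5.25, so q₁ = (86 − 2·3 + 5.25)/(3/2) = 56.8333.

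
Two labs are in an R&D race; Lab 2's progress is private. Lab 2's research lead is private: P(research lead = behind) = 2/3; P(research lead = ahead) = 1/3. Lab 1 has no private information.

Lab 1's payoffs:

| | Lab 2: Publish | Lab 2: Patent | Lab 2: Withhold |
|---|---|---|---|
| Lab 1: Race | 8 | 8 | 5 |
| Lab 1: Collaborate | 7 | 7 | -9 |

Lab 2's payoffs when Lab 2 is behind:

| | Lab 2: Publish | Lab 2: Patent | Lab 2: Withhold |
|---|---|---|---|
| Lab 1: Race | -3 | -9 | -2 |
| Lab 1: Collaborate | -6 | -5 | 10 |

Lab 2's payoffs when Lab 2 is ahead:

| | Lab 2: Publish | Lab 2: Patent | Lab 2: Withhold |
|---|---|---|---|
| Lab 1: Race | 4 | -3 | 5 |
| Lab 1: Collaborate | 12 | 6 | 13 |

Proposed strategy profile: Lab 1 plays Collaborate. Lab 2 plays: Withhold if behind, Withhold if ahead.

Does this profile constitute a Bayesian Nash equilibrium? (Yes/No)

A profile is a BNE iff every type of every player is best-responding given beliefs about the other side.
Lab 1 plays Collaborate: E[Collaborate] = 2/3·(-9) + 1/3·(-9) = -9; E[Race] = 5. Not best-responding. ✗
Lab 2 (research lead behind), facing Collaborate: Publish gives -6, Patent gives -5, Withhold gives 10. Proposed Withhold is best. ✓
Lab 2 (research lead ahead), facing Collaborate: Publish gives 12, Patent gives 6, Withhold gives 13. Proposed Withhold is best. ✓

No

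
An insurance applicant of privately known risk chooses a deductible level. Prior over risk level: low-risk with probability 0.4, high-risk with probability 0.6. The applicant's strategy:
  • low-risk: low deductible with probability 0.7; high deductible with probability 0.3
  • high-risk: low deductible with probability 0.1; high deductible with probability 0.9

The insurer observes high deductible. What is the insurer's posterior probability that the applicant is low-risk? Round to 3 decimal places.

0.182

P(high deductible) = 0.4·0.3 + 0.6·0.9 = 0.66
P(low-risk | high deductible) = (0.4·0.3) / 0.66 = 0.12 / 0.66 = 0.181818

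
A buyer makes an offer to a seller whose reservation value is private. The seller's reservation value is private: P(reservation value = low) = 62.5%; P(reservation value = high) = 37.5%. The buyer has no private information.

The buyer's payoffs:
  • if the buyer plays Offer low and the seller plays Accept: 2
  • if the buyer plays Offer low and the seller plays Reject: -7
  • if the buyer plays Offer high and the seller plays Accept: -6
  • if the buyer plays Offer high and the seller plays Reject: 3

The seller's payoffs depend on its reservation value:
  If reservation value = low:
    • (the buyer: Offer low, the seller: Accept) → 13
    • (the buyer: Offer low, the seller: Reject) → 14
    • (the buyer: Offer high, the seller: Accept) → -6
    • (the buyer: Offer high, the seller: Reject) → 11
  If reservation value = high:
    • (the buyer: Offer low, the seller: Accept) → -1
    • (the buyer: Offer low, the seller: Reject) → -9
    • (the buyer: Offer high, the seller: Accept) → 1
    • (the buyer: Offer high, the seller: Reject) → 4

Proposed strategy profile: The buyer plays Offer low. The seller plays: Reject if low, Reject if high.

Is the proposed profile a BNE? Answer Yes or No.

No

The buyer plays Offer low: E[Offer low] = 0.625·(-7) + 0.375·(-7) = -7; E[Offer high] = 3. Not best-responding. ✗
The seller (reservation value low), facing Offer low: Accept gives 13, Reject gives 14. Proposed Reject is best. ✓
The seller (reservation value high), facing Offer low: Accept gives -1, Reject gives -9. Proposed Reject is not best — profitable deviation exists. ✗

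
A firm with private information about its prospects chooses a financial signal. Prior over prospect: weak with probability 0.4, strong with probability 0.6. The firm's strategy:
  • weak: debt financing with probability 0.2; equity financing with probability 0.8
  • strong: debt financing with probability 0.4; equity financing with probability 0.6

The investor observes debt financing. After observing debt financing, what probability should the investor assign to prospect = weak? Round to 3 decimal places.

P(debt financing) = 0.4·0.2 + 0.6·0.4 = 0.32
P(weak | debt financing) = (0.4·0.2) / 0.32 = 0.08 / 0.32 = 0.25

0.250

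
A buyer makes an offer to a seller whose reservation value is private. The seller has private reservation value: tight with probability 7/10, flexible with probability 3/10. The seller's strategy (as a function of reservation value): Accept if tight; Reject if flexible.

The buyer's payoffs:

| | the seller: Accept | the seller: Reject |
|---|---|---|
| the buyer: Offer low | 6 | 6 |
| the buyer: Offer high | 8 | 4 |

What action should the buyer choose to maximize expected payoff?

Compute the buyer's expected payoff for each action, taking the expectation over the seller's type.
E[Offer low] = 7/10·(6) + 3/10·(6) = 6
E[Offer high] = 7/10·(8) + 3/10·(4) = 34/5
Best response: Offer high (34/5 is the largest).

Offer high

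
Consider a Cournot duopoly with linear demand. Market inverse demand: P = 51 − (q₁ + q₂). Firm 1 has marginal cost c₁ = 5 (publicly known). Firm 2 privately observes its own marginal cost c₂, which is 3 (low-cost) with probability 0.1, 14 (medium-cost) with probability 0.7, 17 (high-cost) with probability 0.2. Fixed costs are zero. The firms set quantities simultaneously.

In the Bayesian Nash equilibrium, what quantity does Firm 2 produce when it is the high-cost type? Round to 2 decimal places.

Firm 2 with cost c maximizes (51 − (q₁+q₂) − c)·q₂, giving q₂(c) = (51 − c − q₁)/2.
E[c₂] = 0.1·3 + 0.7·14 + 0.2·17 = 13.5
Firm 1's FOC against E[q₂] yields q₁ = (51 − 2·5 + E[c₂])/3 = (51 − 10 + 13.5)/3 = 18.1667.
q₂(high-cost) = (51 − 17 − 18.1667)/2 = 7.91667.

7.92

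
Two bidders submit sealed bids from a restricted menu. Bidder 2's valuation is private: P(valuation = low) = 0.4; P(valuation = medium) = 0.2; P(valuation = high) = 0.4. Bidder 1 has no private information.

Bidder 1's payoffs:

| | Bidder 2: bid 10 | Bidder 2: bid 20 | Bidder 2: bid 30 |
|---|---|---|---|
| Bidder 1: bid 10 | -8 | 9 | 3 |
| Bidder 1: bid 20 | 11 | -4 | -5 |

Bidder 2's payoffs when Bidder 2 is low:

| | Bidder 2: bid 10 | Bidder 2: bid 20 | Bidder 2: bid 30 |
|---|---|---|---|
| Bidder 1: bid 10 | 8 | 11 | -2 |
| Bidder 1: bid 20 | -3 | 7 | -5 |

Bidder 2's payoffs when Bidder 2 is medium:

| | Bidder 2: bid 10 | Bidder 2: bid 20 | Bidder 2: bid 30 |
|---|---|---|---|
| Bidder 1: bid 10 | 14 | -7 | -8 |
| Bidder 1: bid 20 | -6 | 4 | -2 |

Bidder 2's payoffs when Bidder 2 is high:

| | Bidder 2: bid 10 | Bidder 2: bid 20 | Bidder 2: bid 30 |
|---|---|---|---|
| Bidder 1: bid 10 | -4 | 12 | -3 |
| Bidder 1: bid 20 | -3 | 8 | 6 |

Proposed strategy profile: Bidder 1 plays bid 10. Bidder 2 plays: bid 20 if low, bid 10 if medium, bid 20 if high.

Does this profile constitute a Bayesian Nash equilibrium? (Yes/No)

Yes

Bidder 1 plays bid 10: E[bid 10] = 0.4·(9) + 0.2·(-8) + 0.4·(9) = 5.6; E[bid 20] = -1. Best-responding. ✓
Bidder 2 (valuation low), facing bid 10: bid 10 gives 8, bid 20 gives 11, bid 30 gives -2. Proposed bid 20 is best. ✓
Bidder 2 (valuation medium), facing bid 10: bid 10 gives 14, bid 20 gives -7, bid 30 gives -8. Proposed bid 10 is best. ✓
Bidder 2 (valuation high), facing bid 10: bid 10 gives -4, bid 20 gives 12, bid 30 gives -3. Proposed bid 20 is best. ✓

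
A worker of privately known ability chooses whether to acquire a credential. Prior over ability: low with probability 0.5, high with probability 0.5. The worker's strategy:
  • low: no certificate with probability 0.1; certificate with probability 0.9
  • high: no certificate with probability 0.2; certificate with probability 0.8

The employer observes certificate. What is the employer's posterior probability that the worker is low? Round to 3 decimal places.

0.529

P(certificate) = 0.5·0.9 + 0.5·0.8 = 0.85
P(low | certificate) = (0.5·0.9) / 0.85 = 0.45 / 0.85 = 0.529412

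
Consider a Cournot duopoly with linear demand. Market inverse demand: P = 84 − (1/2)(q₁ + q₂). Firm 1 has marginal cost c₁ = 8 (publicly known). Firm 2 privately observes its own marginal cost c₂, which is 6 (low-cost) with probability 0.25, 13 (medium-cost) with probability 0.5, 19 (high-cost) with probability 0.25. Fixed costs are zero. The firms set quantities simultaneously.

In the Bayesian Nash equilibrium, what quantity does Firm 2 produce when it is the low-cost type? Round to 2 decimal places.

Type-c best response for Firm 2: q₂(c) = (84 − c) − q₁/2.
Firm 1 maximizes expected profit; its first-order condition is 84 − q₁ − (1/2)E[q₂] − 8 = 0.
Substituting E[q₂] and solving: E[c₂] = 12.75, so q₁ = (84 − 2·8 + 12.75)/(3/2) = 53.8333.
q₂(low-cost) = (84 − 6 − (1/2)·53.8333) = 51.0833.

51.08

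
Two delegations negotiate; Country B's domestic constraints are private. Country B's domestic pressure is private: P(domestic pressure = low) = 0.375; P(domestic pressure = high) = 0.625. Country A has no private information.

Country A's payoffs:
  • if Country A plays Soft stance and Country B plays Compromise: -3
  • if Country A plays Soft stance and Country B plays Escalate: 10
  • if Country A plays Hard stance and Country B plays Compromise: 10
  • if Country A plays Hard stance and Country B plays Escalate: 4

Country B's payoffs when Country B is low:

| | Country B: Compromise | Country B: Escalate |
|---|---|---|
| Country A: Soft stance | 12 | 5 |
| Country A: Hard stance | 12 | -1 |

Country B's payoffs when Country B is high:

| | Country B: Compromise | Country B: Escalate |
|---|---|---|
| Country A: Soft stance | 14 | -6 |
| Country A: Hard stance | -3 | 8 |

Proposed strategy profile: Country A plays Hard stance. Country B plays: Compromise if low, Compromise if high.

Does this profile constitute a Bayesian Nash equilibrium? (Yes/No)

A profile is a BNE iff every type of every player is best-responding given beliefs about the other side.
Country A plays Hard stance: E[Hard stance] = 0.375·(10) + 0.625·(10) = 10; E[Soft stance] = -3. Best-responding. ✓
Country B (domestic pressure low), facing Hard stance: Compromise gives 12, Escalate gives -1. Proposed Compromise is best. ✓
Country B (domestic pressure high), facing Hard stance: Compromise gives -3, Escalate gives 8. Proposed Compromise is not best — profitable deviation exists. ✗

No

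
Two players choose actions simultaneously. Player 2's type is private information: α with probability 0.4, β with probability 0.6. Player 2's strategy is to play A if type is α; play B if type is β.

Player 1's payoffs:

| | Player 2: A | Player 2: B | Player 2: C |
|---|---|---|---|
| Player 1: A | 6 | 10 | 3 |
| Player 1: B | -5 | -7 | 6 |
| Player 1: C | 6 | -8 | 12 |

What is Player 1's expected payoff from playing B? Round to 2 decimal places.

Take the expectation over Player 2's type, weighting each type's action by its prior probability.
E[B] = 0.4·(-5) + 0.6·(-7) = (-2) + (-4.2) = -6.2

-6.20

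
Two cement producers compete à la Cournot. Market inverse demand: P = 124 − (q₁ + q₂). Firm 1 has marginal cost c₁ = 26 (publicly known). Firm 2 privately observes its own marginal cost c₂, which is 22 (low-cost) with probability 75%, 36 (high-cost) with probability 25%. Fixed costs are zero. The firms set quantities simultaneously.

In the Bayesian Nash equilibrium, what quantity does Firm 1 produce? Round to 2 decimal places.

Type-c best response for Firm 2: q₂(c) = (124 − c)/2 − q₁/2.
Firm 1 maximizes expected profit; its first-order condition is 124 − 2q₁ − E[q₂] − 26 = 0.
Substituting E[q₂] and solving: E[c₂] = 25.5, so q₁ = (124 − 2·26 + 25.5)/3 = 32.5.

32.50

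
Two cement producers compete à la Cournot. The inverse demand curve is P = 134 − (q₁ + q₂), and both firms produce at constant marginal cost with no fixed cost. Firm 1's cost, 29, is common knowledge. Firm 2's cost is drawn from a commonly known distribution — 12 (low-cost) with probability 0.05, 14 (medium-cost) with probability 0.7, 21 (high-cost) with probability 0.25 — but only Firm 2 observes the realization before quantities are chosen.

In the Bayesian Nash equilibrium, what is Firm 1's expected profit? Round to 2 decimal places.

933.30

Firm 2 with cost c maximizes (134 − (q₁+q₂) − c)·q₂, giving q₂(c) = (134 − c − q₁)/2.
E[c₂] = 0.05·12 + 0.7·14 + 0.25·21 = 15.65
Firm 1's FOC against E[q₂] yields q₁ = (134 − 2·29 + E[c₂])/3 = (134 − 58 + 15.65)/3 = 30.55.
E[P] = 134 − (q₁ + E[q₂]) = 59.55; Firm 1's expected profit = (E[P] − 29)·q₁ = (59.55 − 29)·30.55 = 933.303.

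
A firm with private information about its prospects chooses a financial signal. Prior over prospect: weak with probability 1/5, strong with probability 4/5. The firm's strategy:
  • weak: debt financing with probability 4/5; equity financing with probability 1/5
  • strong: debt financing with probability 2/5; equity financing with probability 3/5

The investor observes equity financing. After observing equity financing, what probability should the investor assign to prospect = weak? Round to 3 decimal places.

0.077

Apply Bayes' rule using the sender's strategy as the likelihood.
P(equity financing) = (1/5)·(1/5) + (4/5)·(3/5) = 13/25
P(weak | equity financing) = ((1/5)·(1/5)) / (13/25) = (1/25) / (13/25) = 1/13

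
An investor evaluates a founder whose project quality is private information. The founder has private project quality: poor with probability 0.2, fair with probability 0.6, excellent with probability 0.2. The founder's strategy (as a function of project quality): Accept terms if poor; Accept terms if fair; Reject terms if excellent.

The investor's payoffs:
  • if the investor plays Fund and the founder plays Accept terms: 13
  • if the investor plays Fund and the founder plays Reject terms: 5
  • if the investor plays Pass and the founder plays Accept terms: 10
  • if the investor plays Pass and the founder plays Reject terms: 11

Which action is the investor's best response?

E[Fund] = 0.2·(13) + 0.6·(13) + 0.2·(5) = 11.4
E[Pass] = 0.2·(10) + 0.6·(10) + 0.2·(11) = 10.2
Best response: Fund (11.4 is the largest).

Fund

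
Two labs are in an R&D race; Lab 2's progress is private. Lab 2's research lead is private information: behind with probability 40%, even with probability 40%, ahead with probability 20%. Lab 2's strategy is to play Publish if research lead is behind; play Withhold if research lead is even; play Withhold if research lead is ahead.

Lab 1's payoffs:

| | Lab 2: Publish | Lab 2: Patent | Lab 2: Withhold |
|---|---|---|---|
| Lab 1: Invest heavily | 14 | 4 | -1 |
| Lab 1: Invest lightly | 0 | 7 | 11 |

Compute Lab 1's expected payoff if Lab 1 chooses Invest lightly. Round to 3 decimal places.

Take the expectation over Lab 2's research lead, weighting each type's action by its prior probability.
E[Invest lightly] = 0.4·0 + 0.4·11 + 0.2·11 = 0 + 4.4 + 2.2 = 6.6

6.600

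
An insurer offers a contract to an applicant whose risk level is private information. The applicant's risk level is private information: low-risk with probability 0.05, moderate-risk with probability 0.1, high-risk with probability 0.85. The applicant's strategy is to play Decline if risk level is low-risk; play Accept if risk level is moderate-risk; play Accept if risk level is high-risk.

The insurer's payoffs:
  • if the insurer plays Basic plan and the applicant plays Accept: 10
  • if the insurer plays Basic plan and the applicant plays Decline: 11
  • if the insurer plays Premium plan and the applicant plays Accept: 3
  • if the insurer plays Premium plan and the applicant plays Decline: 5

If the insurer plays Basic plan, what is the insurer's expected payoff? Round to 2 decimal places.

Take the expectation over the applicant's risk level, weighting each type's action by its prior probability.
E[Basic plan] = 0.05·11 + 0.1·10 + 0.85·10 = 0.55 + 1 + 8.5 = 10.05

10.05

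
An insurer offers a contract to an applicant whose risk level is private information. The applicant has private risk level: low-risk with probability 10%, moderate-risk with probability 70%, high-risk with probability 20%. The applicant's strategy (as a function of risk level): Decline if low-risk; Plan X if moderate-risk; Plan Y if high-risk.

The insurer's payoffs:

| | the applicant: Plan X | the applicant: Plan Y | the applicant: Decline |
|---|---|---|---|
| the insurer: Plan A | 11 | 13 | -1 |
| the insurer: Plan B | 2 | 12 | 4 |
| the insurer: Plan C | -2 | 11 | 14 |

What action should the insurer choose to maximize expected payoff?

E[Plan A] = 0.1·(-1) + 0.7·(11) + 0.2·(13) = 10.2
E[Plan B] = 0.1·(4) + 0.7·(2) + 0.2·(12) = 4.2
E[Plan C] = 0.1·(14) + 0.7·(-2) + 0.2·(11) = 2.2
Best response: Plan A (10.2 is the largest).

Plan A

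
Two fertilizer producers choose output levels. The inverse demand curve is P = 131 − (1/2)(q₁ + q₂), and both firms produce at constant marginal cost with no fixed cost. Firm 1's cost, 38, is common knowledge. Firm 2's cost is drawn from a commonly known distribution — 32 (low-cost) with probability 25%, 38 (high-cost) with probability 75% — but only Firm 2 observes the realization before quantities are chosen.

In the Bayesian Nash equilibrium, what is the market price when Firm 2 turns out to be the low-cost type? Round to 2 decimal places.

Each type of Firm 2 best-responds to q₁; Firm 1 best-responds to the expected q₂ over Firm 2's types.
Firm 2 with cost c maximizes (131 − (1/2)(q₁+q₂) − c)·q₂, giving q₂(c) = (131 − c − (1/2)q₁).
E[c₂] = 0.25·32 + 0.75·38 = 36.5
Firm 1's FOC against E[q₂] yields q₁ = (131 − 2·38 + E[c₂])/(3/2) = (131 − 76 + 36.5)/(3/2) = 61.
q₂(low-cost) = 68.5, so P = 131 − (1/2)·(61 + 68.5) = 66.25.

66.25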